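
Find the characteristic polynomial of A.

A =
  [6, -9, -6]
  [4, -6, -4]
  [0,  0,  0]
x^3

Expanding det(x·I − A) (e.g. by cofactor expansion or by noting that A is similar to its Jordan form J, which has the same characteristic polynomial as A) gives
  χ_A(x) = x^3
which factors as x^3. The eigenvalues (with algebraic multiplicities) are λ = 0 with multiplicity 3.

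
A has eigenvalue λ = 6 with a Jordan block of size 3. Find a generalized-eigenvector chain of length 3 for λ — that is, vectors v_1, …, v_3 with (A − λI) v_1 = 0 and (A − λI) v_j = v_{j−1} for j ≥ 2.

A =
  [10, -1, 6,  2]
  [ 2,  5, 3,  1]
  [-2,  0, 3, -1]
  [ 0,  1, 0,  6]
A Jordan chain for λ = 6 of length 3:
v_1 = (2, 0, -2, 2)ᵀ
v_2 = (4, 2, -2, 0)ᵀ
v_3 = (1, 0, 0, 0)ᵀ

Let N = A − (6)·I. We want v_3 with N^3 v_3 = 0 but N^2 v_3 ≠ 0; then v_{j-1} := N · v_j for j = 3, …, 2.

Pick v_3 = (1, 0, 0, 0)ᵀ.
Then v_2 = N · v_3 = (4, 2, -2, 0)ᵀ.
Then v_1 = N · v_2 = (2, 0, -2, 2)ᵀ.

Sanity check: (A − (6)·I) v_1 = (0, 0, 0, 0)ᵀ = 0. ✓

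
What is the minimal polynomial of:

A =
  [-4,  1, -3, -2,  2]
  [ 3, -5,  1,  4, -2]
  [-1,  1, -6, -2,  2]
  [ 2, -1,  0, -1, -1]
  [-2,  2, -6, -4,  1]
x^3 + 9*x^2 + 27*x + 27

The characteristic polynomial is χ_A(x) = (x + 3)^5, so the eigenvalues are known. The minimal polynomial is
  m_A(x) = Π_λ (x − λ)^{k_λ}
where k_λ is the size of the *largest* Jordan block for λ (equivalently, the smallest k with (A − λI)^k v = 0 for every generalised eigenvector v of λ).

  λ = -3: largest Jordan block has size 3, contributing (x + 3)^3

So m_A(x) = (x + 3)^3 = x^3 + 9*x^2 + 27*x + 27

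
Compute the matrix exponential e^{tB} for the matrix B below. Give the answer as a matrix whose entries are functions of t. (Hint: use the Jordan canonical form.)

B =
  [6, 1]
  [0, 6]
e^{tB} =
  [exp(6*t), t*exp(6*t)]
  [0, exp(6*t)]

Strategy: write B = P · J · P⁻¹ where J is a Jordan canonical form, so e^{tB} = P · e^{tJ} · P⁻¹, and e^{tJ} can be computed block-by-block.

B has Jordan form
J =
  [6, 1]
  [0, 6]
(up to reordering of blocks).

Per-block formulas:
  For a 2×2 Jordan block J_2(6): exp(t · J_2(6)) = e^(6t)·(I + t·N), where N is the 2×2 nilpotent shift.

After assembling e^{tJ} and conjugating by P, we get:

e^{tB} =
  [exp(6*t), t*exp(6*t)]
  [0, exp(6*t)]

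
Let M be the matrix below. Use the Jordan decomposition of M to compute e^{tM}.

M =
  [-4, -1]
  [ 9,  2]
e^{tM} =
  [-3*t*exp(-t) + exp(-t), -t*exp(-t)]
  [9*t*exp(-t), 3*t*exp(-t) + exp(-t)]

Strategy: write M = P · J · P⁻¹ where J is a Jordan canonical form, so e^{tM} = P · e^{tJ} · P⁻¹, and e^{tJ} can be computed block-by-block.

M has Jordan form
J =
  [-1,  1]
  [ 0, -1]
(up to reordering of blocks).

Per-block formulas:
  For a 2×2 Jordan block J_2(-1): exp(t · J_2(-1)) = e^(-1t)·(I + t·N), where N is the 2×2 nilpotent shift.

After assembling e^{tJ} and conjugating by P, we get:

e^{tM} =
  [-3*t*exp(-t) + exp(-t), -t*exp(-t)]
  [9*t*exp(-t), 3*t*exp(-t) + exp(-t)]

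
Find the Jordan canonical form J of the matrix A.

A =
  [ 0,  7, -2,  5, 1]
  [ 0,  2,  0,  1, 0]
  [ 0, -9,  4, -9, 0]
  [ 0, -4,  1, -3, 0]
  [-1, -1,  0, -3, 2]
J_3(1) ⊕ J_2(1)

The characteristic polynomial is
  det(x·I − A) = x^5 - 5*x^4 + 10*x^3 - 10*x^2 + 5*x - 1 = (x - 1)^5

Eigenvalues and multiplicities (the geometric multiplicity of λ is n − rank(A − λI), which equals the number of Jordan blocks for λ):
  λ = 1: algebraic multiplicity = 5, geometric multiplicity = 2

Determining the block sizes for each eigenvalue:
  λ = 1: with am = 5 and gm = 2, the partition is not yet determined (e.g. several partitions of 5 into 2 parts exist). Let N = A − (1)·I. Computing rank(N^1) = 3, rank(N^2) = 1, rank(N^3) = 0; the number of blocks of size ≥ j is rank(N^{j−1}) − rank(N^j), giving [2, 2, 1]. So we have 1 block(s) of size 3, 1 block(s) of size 2 → block sizes [3, 2]

Assembling the blocks gives a Jordan form
J =
  [1, 1, 0, 0, 0]
  [0, 1, 1, 0, 0]
  [0, 0, 1, 0, 0]
  [0, 0, 0, 1, 1]
  [0, 0, 0, 0, 1]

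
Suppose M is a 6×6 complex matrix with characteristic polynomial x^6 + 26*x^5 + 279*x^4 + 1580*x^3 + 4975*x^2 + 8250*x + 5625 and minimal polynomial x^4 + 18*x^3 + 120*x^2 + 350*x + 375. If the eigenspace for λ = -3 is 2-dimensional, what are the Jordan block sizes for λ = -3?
Block sizes for λ = -3: [1, 1]

Step 1 — from the characteristic polynomial, algebraic multiplicity of λ = -3 is 2. From dim ker(M − (-3)·I) = 2, there are exactly 2 Jordan blocks for λ = -3.
Step 2 — from the minimal polynomial, the factor (x + 3) tells us the largest block for λ = -3 has size 1.
Step 3 — with total size 2, 2 blocks, and largest block 1, the block sizes (in nonincreasing order) are [1, 1].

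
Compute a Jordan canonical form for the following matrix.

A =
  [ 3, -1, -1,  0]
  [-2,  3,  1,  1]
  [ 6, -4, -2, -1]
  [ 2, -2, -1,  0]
J_2(1) ⊕ J_2(1)

The characteristic polynomial is
  det(x·I − A) = x^4 - 4*x^3 + 6*x^2 - 4*x + 1 = (x - 1)^4

Eigenvalues and multiplicities (the geometric multiplicity of λ is n − rank(A − λI), which equals the number of Jordan blocks for λ):
  λ = 1: algebraic multiplicity = 4, geometric multiplicity = 2

Determining the block sizes for each eigenvalue:
  λ = 1: with am = 4 and gm = 2, the partition is not yet determined (e.g. several partitions of 4 into 2 parts exist). Let N = A − (1)·I. Computing rank(N^1) = 2, rank(N^2) = 0; the number of blocks of size ≥ j is rank(N^{j−1}) − rank(N^j), giving [2, 2]. So we have 2 block(s) of size 2 → block sizes [2, 2]

Assembling the blocks gives a Jordan form
J =
  [1, 1, 0, 0]
  [0, 1, 0, 0]
  [0, 0, 1, 1]
  [0, 0, 0, 1]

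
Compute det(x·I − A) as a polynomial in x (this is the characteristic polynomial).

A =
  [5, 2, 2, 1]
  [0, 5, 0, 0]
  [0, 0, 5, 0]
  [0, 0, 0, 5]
x^4 - 20*x^3 + 150*x^2 - 500*x + 625

Expanding det(x·I − A) (e.g. by cofactor expansion or by noting that A is similar to its Jordan form J, which has the same characteristic polynomial as A) gives
  χ_A(x) = x^4 - 20*x^3 + 150*x^2 - 500*x + 625
which factors as (x - 5)^4. The eigenvalues (with algebraic multiplicities) are λ = 5 with multiplicity 4.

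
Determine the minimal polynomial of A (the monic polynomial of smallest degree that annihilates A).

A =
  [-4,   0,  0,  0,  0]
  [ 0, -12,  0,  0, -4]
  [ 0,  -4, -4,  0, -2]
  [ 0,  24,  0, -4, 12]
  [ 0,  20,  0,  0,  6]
x^2 + 6*x + 8

The characteristic polynomial is χ_A(x) = (x + 2)*(x + 4)^4, so the eigenvalues are known. The minimal polynomial is
  m_A(x) = Π_λ (x − λ)^{k_λ}
where k_λ is the size of the *largest* Jordan block for λ (equivalently, the smallest k with (A − λI)^k v = 0 for every generalised eigenvector v of λ).

  λ = -4: largest Jordan block has size 1, contributing (x + 4)
  λ = -2: largest Jordan block has size 1, contributing (x + 2)

So m_A(x) = (x + 2)*(x + 4) = x^2 + 6*x + 8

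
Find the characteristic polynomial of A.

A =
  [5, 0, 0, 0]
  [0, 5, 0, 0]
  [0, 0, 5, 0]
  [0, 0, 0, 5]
x^4 - 20*x^3 + 150*x^2 - 500*x + 625

Expanding det(x·I − A) (e.g. by cofactor expansion or by noting that A is similar to its Jordan form J, which has the same characteristic polynomial as A) gives
  χ_A(x) = x^4 - 20*x^3 + 150*x^2 - 500*x + 625
which factors as (x - 5)^4. The eigenvalues (with algebraic multiplicities) are λ = 5 with multiplicity 4.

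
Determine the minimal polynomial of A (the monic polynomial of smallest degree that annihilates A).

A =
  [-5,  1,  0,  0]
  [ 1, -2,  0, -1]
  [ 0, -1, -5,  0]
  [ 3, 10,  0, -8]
x^3 + 15*x^2 + 75*x + 125

The characteristic polynomial is χ_A(x) = (x + 5)^4, so the eigenvalues are known. The minimal polynomial is
  m_A(x) = Π_λ (x − λ)^{k_λ}
where k_λ is the size of the *largest* Jordan block for λ (equivalently, the smallest k with (A − λI)^k v = 0 for every generalised eigenvector v of λ).

  λ = -5: largest Jordan block has size 3, contributing (x + 5)^3

So m_A(x) = (x + 5)^3 = x^3 + 15*x^2 + 75*x + 125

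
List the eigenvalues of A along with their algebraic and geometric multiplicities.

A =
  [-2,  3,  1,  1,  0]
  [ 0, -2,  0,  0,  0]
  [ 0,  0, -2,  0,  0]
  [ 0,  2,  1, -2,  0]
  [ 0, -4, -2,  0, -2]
λ = -2: alg = 5, geom = 3

Step 1 — factor the characteristic polynomial to read off the algebraic multiplicities:
  χ_A(x) = (x + 2)^5

Step 2 — compute geometric multiplicities via the rank-nullity identity g(λ) = n − rank(A − λI):
  rank(A − (-2)·I) = 2, so dim ker(A − (-2)·I) = n − 2 = 3

Summary:
  λ = -2: algebraic multiplicity = 5, geometric multiplicity = 3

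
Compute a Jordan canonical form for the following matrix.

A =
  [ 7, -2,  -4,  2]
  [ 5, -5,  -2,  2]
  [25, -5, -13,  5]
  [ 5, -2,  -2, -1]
J_2(-3) ⊕ J_2(-3)

The characteristic polynomial is
  det(x·I − A) = x^4 + 12*x^3 + 54*x^2 + 108*x + 81 = (x + 3)^4

Eigenvalues and multiplicities (the geometric multiplicity of λ is n − rank(A − λI), which equals the number of Jordan blocks for λ):
  λ = -3: algebraic multiplicity = 4, geometric multiplicity = 2

Determining the block sizes for each eigenvalue:
  λ = -3: with am = 4 and gm = 2, the partition is not yet determined (e.g. several partitions of 4 into 2 parts exist). Let N = A − (-3)·I. Computing rank(N^1) = 2, rank(N^2) = 0; the number of blocks of size ≥ j is rank(N^{j−1}) − rank(N^j), giving [2, 2]. So we have 2 block(s) of size 2 → block sizes [2, 2]

Assembling the blocks gives a Jordan form
J =
  [-3,  1,  0,  0]
  [ 0, -3,  0,  0]
  [ 0,  0, -3,  1]
  [ 0,  0,  0, -3]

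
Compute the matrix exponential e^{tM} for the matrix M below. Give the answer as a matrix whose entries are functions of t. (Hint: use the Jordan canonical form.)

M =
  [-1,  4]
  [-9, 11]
e^{tM} =
  [-6*t*exp(5*t) + exp(5*t), 4*t*exp(5*t)]
  [-9*t*exp(5*t), 6*t*exp(5*t) + exp(5*t)]

Strategy: write M = P · J · P⁻¹ where J is a Jordan canonical form, so e^{tM} = P · e^{tJ} · P⁻¹, and e^{tJ} can be computed block-by-block.

M has Jordan form
J =
  [5, 1]
  [0, 5]
(up to reordering of blocks).

Per-block formulas:
  For a 2×2 Jordan block J_2(5): exp(t · J_2(5)) = e^(5t)·(I + t·N), where N is the 2×2 nilpotent shift.

After assembling e^{tJ} and conjugating by P, we get:

e^{tM} =
  [-6*t*exp(5*t) + exp(5*t), 4*t*exp(5*t)]
  [-9*t*exp(5*t), 6*t*exp(5*t) + exp(5*t)]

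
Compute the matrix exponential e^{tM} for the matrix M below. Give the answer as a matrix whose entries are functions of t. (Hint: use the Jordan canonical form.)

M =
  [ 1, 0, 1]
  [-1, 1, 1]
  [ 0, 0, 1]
e^{tM} =
  [exp(t), 0, t*exp(t)]
  [-t*exp(t), exp(t), -t^2*exp(t)/2 + t*exp(t)]
  [0, 0, exp(t)]

Strategy: write M = P · J · P⁻¹ where J is a Jordan canonical form, so e^{tM} = P · e^{tJ} · P⁻¹, and e^{tJ} can be computed block-by-block.

M has Jordan form
J =
  [1, 1, 0]
  [0, 1, 1]
  [0, 0, 1]
(up to reordering of blocks).

Per-block formulas:
  For a 3×3 Jordan block J_3(1): exp(t · J_3(1)) = e^(1t)·(I + t·N + (t^2/2)·N^2), where N is the 3×3 nilpotent shift.

After assembling e^{tJ} and conjugating by P, we get:

e^{tM} =
  [exp(t), 0, t*exp(t)]
  [-t*exp(t), exp(t), -t^2*exp(t)/2 + t*exp(t)]
  [0, 0, exp(t)]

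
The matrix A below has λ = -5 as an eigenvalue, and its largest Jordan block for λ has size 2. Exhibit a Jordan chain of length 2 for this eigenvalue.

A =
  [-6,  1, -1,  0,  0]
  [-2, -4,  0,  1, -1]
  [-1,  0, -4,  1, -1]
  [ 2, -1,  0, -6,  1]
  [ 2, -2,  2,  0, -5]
A Jordan chain for λ = -5 of length 2:
v_1 = (-1, -2, -1, 2, 2)ᵀ
v_2 = (1, 0, 0, 0, 0)ᵀ

Let N = A − (-5)·I. We want v_2 with N^2 v_2 = 0 but N^1 v_2 ≠ 0; then v_{j-1} := N · v_j for j = 2, …, 2.

Pick v_2 = (1, 0, 0, 0, 0)ᵀ.
Then v_1 = N · v_2 = (-1, -2, -1, 2, 2)ᵀ.

Sanity check: (A − (-5)·I) v_1 = (0, 0, 0, 0, 0)ᵀ = 0. ✓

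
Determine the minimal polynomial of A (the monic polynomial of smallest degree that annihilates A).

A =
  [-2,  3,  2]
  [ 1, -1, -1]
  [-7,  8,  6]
x^3 - 3*x^2 + 3*x - 1

The characteristic polynomial is χ_A(x) = (x - 1)^3, so the eigenvalues are known. The minimal polynomial is
  m_A(x) = Π_λ (x − λ)^{k_λ}
where k_λ is the size of the *largest* Jordan block for λ (equivalently, the smallest k with (A − λI)^k v = 0 for every generalised eigenvector v of λ).

  λ = 1: largest Jordan block has size 3, contributing (x − 1)^3

So m_A(x) = (x - 1)^3 = x^3 - 3*x^2 + 3*x - 1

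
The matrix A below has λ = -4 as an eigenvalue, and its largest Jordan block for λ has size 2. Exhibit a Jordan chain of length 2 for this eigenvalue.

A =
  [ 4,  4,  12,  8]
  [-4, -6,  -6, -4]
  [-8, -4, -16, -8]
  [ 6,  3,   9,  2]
A Jordan chain for λ = -4 of length 2:
v_1 = (8, -4, -8, 6)ᵀ
v_2 = (1, 0, 0, 0)ᵀ

Let N = A − (-4)·I. We want v_2 with N^2 v_2 = 0 but N^1 v_2 ≠ 0; then v_{j-1} := N · v_j for j = 2, …, 2.

Pick v_2 = (1, 0, 0, 0)ᵀ.
Then v_1 = N · v_2 = (8, -4, -8, 6)ᵀ.

Sanity check: (A − (-4)·I) v_1 = (0, 0, 0, 0)ᵀ = 0. ✓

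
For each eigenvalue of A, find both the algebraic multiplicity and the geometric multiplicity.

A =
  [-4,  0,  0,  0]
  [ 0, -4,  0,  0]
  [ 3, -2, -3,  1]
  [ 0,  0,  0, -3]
λ = -4: alg = 2, geom = 2; λ = -3: alg = 2, geom = 1

Step 1 — factor the characteristic polynomial to read off the algebraic multiplicities:
  χ_A(x) = (x + 3)^2*(x + 4)^2

Step 2 — compute geometric multiplicities via the rank-nullity identity g(λ) = n − rank(A − λI):
  rank(A − (-4)·I) = 2, so dim ker(A − (-4)·I) = n − 2 = 2
  rank(A − (-3)·I) = 3, so dim ker(A − (-3)·I) = n − 3 = 1

Summary:
  λ = -4: algebraic multiplicity = 2, geometric multiplicity = 2
  λ = -3: algebraic multiplicity = 2, geometric multiplicity = 1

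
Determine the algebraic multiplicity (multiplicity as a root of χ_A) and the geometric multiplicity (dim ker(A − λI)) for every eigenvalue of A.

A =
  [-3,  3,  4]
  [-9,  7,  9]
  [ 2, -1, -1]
λ = 1: alg = 3, geom = 1

Step 1 — factor the characteristic polynomial to read off the algebraic multiplicities:
  χ_A(x) = (x - 1)^3

Step 2 — compute geometric multiplicities via the rank-nullity identity g(λ) = n − rank(A − λI):
  rank(A − (1)·I) = 2, so dim ker(A − (1)·I) = n − 2 = 1

Summary:
  λ = 1: algebraic multiplicity = 3, geometric multiplicity = 1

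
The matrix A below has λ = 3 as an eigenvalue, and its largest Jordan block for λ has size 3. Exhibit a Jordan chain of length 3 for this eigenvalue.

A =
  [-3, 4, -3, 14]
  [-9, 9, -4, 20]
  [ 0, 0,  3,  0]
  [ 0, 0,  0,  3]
A Jordan chain for λ = 3 of length 3:
v_1 = (2, 3, 0, 0)ᵀ
v_2 = (-3, -4, 0, 0)ᵀ
v_3 = (0, 0, 1, 0)ᵀ

Let N = A − (3)·I. We want v_3 with N^3 v_3 = 0 but N^2 v_3 ≠ 0; then v_{j-1} := N · v_j for j = 3, …, 2.

Pick v_3 = (0, 0, 1, 0)ᵀ.
Then v_2 = N · v_3 = (-3, -4, 0, 0)ᵀ.
Then v_1 = N · v_2 = (2, 3, 0, 0)ᵀ.

Sanity check: (A − (3)·I) v_1 = (0, 0, 0, 0)ᵀ = 0. ✓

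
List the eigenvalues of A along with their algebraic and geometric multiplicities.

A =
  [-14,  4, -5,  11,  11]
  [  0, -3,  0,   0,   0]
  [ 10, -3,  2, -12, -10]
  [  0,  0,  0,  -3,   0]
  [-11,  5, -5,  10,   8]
λ = -3: alg = 4, geom = 2; λ = 2: alg = 1, geom = 1

Step 1 — factor the characteristic polynomial to read off the algebraic multiplicities:
  χ_A(x) = (x - 2)*(x + 3)^4

Step 2 — compute geometric multiplicities via the rank-nullity identity g(λ) = n − rank(A − λI):
  rank(A − (-3)·I) = 3, so dim ker(A − (-3)·I) = n − 3 = 2
  rank(A − (2)·I) = 4, so dim ker(A − (2)·I) = n − 4 = 1

Summary:
  λ = -3: algebraic multiplicity = 4, geometric multiplicity = 2
  λ = 2: algebraic multiplicity = 1, geometric multiplicity = 1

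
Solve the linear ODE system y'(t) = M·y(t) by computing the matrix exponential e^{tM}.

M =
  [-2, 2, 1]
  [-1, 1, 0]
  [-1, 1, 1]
e^{tM} =
  [t^2/2 - 2*t + 1, -t^2/2 + 2*t, -t^2/2 + t]
  [t^2/2 - t, -t^2/2 + t + 1, -t^2/2]
  [-t, t, t + 1]

Strategy: write M = P · J · P⁻¹ where J is a Jordan canonical form, so e^{tM} = P · e^{tJ} · P⁻¹, and e^{tJ} can be computed block-by-block.

M has Jordan form
J =
  [0, 1, 0]
  [0, 0, 1]
  [0, 0, 0]
(up to reordering of blocks).

Per-block formulas:
  For a 3×3 Jordan block J_3(0): exp(t · J_3(0)) = e^(0t)·(I + t·N + (t^2/2)·N^2), where N is the 3×3 nilpotent shift.

After assembling e^{tJ} and conjugating by P, we get:

e^{tM} =
  [t^2/2 - 2*t + 1, -t^2/2 + 2*t, -t^2/2 + t]
  [t^2/2 - t, -t^2/2 + t + 1, -t^2/2]
  [-t, t, t + 1]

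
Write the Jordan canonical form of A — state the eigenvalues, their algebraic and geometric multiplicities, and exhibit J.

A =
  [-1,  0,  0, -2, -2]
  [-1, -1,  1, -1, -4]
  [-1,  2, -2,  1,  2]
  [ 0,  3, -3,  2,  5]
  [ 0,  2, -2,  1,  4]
J_1(-1) ⊕ J_1(0) ⊕ J_3(1)

The characteristic polynomial is
  det(x·I − A) = x^5 - 2*x^4 + 2*x^2 - x = x*(x - 1)^3*(x + 1)

Eigenvalues and multiplicities (the geometric multiplicity of λ is n − rank(A − λI), which equals the number of Jordan blocks for λ):
  λ = -1: algebraic multiplicity = 1, geometric multiplicity = 1
  λ = 0: algebraic multiplicity = 1, geometric multiplicity = 1
  λ = 1: algebraic multiplicity = 3, geometric multiplicity = 1

Determining the block sizes for each eigenvalue:
  λ = -1: one block (gm = 1), so the single block has size am = 1 → block sizes [1]
  λ = 0: one block (gm = 1), so the single block has size am = 1 → block sizes [1]
  λ = 1: one block (gm = 1), so the single block has size am = 3 → block sizes [3]

Assembling the blocks gives a Jordan form
J =
  [-1, 0, 0, 0, 0]
  [ 0, 0, 0, 0, 0]
  [ 0, 0, 1, 1, 0]
  [ 0, 0, 0, 1, 1]
  [ 0, 0, 0, 0, 1]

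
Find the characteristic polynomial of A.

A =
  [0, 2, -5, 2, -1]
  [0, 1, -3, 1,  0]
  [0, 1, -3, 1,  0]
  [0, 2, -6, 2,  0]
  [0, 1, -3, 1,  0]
x^5

Expanding det(x·I − A) (e.g. by cofactor expansion or by noting that A is similar to its Jordan form J, which has the same characteristic polynomial as A) gives
  χ_A(x) = x^5
which factors as x^5. The eigenvalues (with algebraic multiplicities) are λ = 0 with multiplicity 5.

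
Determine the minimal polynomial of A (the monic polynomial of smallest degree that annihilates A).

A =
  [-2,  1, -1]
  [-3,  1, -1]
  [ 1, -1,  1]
x^3

The characteristic polynomial is χ_A(x) = x^3, so the eigenvalues are known. The minimal polynomial is
  m_A(x) = Π_λ (x − λ)^{k_λ}
where k_λ is the size of the *largest* Jordan block for λ (equivalently, the smallest k with (A − λI)^k v = 0 for every generalised eigenvector v of λ).

  λ = 0: largest Jordan block has size 3, contributing (x − 0)^3

So m_A(x) = x^3 = x^3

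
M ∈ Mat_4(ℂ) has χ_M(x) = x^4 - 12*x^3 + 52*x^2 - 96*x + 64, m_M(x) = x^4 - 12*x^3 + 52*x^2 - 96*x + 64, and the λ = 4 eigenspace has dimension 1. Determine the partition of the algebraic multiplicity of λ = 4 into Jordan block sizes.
Block sizes for λ = 4: [2]

Step 1 — from the characteristic polynomial, algebraic multiplicity of λ = 4 is 2. From dim ker(M − (4)·I) = 1, there are exactly 1 Jordan blocks for λ = 4.
Step 2 — from the minimal polynomial, the factor (x − 4)^2 tells us the largest block for λ = 4 has size 2.
Step 3 — with total size 2, 1 blocks, and largest block 2, the block sizes (in nonincreasing order) are [2].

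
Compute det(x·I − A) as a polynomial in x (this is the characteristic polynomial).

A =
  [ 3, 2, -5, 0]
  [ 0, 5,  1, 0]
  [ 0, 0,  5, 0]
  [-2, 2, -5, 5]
x^4 - 18*x^3 + 120*x^2 - 350*x + 375

Expanding det(x·I − A) (e.g. by cofactor expansion or by noting that A is similar to its Jordan form J, which has the same characteristic polynomial as A) gives
  χ_A(x) = x^4 - 18*x^3 + 120*x^2 - 350*x + 375
which factors as (x - 5)^3*(x - 3). The eigenvalues (with algebraic multiplicities) are λ = 3 with multiplicity 1, λ = 5 with multiplicity 3.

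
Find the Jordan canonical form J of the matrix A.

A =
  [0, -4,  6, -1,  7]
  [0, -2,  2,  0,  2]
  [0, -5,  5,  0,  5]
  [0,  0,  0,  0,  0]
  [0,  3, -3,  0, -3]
J_3(0) ⊕ J_1(0) ⊕ J_1(0)

The characteristic polynomial is
  det(x·I − A) = x^5

Eigenvalues and multiplicities (the geometric multiplicity of λ is n − rank(A − λI), which equals the number of Jordan blocks for λ):
  λ = 0: algebraic multiplicity = 5, geometric multiplicity = 3

Determining the block sizes for each eigenvalue:
  λ = 0: with am = 5 and gm = 3, the partition is not yet determined (e.g. several partitions of 5 into 3 parts exist). Let N = A − (0)·I. Computing rank(N^1) = 2, rank(N^2) = 1, rank(N^3) = 0; the number of blocks of size ≥ j is rank(N^{j−1}) − rank(N^j), giving [3, 1, 1]. So we have 1 block(s) of size 3, 2 block(s) of size 1 → block sizes [3, 1, 1]

Assembling the blocks gives a Jordan form
J =
  [0, 1, 0, 0, 0]
  [0, 0, 1, 0, 0]
  [0, 0, 0, 0, 0]
  [0, 0, 0, 0, 0]
  [0, 0, 0, 0, 0]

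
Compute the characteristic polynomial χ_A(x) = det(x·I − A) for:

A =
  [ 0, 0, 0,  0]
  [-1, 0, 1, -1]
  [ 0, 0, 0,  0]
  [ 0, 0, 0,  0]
x^4

Expanding det(x·I − A) (e.g. by cofactor expansion or by noting that A is similar to its Jordan form J, which has the same characteristic polynomial as A) gives
  χ_A(x) = x^4
which factors as x^4. The eigenvalues (with algebraic multiplicities) are λ = 0 with multiplicity 4.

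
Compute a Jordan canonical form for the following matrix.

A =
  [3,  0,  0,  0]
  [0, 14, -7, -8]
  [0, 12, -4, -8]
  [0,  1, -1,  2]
J_1(3) ⊕ J_3(4)

The characteristic polynomial is
  det(x·I − A) = x^4 - 15*x^3 + 84*x^2 - 208*x + 192 = (x - 4)^3*(x - 3)

Eigenvalues and multiplicities (the geometric multiplicity of λ is n − rank(A − λI), which equals the number of Jordan blocks for λ):
  λ = 3: algebraic multiplicity = 1, geometric multiplicity = 1
  λ = 4: algebraic multiplicity = 3, geometric multiplicity = 1

Determining the block sizes for each eigenvalue:
  λ = 3: one block (gm = 1), so the single block has size am = 1 → block sizes [1]
  λ = 4: one block (gm = 1), so the single block has size am = 3 → block sizes [3]

Assembling the blocks gives a Jordan form
J =
  [3, 0, 0, 0]
  [0, 4, 1, 0]
  [0, 0, 4, 1]
  [0, 0, 0, 4]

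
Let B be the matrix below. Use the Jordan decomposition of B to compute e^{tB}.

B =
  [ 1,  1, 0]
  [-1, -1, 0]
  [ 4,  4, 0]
e^{tB} =
  [t + 1, t, 0]
  [-t, 1 - t, 0]
  [4*t, 4*t, 1]

Strategy: write B = P · J · P⁻¹ where J is a Jordan canonical form, so e^{tB} = P · e^{tJ} · P⁻¹, and e^{tJ} can be computed block-by-block.

B has Jordan form
J =
  [0, 1, 0]
  [0, 0, 0]
  [0, 0, 0]
(up to reordering of blocks).

Per-block formulas:
  For a 2×2 Jordan block J_2(0): exp(t · J_2(0)) = e^(0t)·(I + t·N), where N is the 2×2 nilpotent shift.
  For a 1×1 block at λ = 0: exp(t · [0]) = [e^(0t)].

After assembling e^{tJ} and conjugating by P, we get:

e^{tB} =
  [t + 1, t, 0]
  [-t, 1 - t, 0]
  [4*t, 4*t, 1]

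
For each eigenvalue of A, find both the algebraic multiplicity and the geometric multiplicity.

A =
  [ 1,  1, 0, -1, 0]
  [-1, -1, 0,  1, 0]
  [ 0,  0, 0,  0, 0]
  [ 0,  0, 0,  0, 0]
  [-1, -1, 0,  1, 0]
λ = 0: alg = 5, geom = 4

Step 1 — factor the characteristic polynomial to read off the algebraic multiplicities:
  χ_A(x) = x^5

Step 2 — compute geometric multiplicities via the rank-nullity identity g(λ) = n − rank(A − λI):
  rank(A − (0)·I) = 1, so dim ker(A − (0)·I) = n − 1 = 4

Summary:
  λ = 0: algebraic multiplicity = 5, geometric multiplicity = 4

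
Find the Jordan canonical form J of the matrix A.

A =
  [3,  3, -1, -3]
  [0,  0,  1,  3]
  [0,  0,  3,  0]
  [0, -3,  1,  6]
J_2(3) ⊕ J_1(3) ⊕ J_1(3)

The characteristic polynomial is
  det(x·I − A) = x^4 - 12*x^3 + 54*x^2 - 108*x + 81 = (x - 3)^4

Eigenvalues and multiplicities (the geometric multiplicity of λ is n − rank(A − λI), which equals the number of Jordan blocks for λ):
  λ = 3: algebraic multiplicity = 4, geometric multiplicity = 3

Determining the block sizes for each eigenvalue:
  λ = 3: 3 blocks summing to 4 forces exactly one block of size 2 and the rest size 1 → block sizes [2, 1, 1]

Assembling the blocks gives a Jordan form
J =
  [3, 1, 0, 0]
  [0, 3, 0, 0]
  [0, 0, 3, 0]
  [0, 0, 0, 3]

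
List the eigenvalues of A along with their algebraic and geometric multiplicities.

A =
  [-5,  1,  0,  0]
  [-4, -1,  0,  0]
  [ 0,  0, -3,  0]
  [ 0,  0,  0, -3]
λ = -3: alg = 4, geom = 3

Step 1 — factor the characteristic polynomial to read off the algebraic multiplicities:
  χ_A(x) = (x + 3)^4

Step 2 — compute geometric multiplicities via the rank-nullity identity g(λ) = n − rank(A − λI):
  rank(A − (-3)·I) = 1, so dim ker(A − (-3)·I) = n − 1 = 3

Summary:
  λ = -3: algebraic multiplicity = 4, geometric multiplicity = 3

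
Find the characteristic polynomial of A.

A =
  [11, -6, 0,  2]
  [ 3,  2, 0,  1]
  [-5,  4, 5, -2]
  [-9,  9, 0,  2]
x^4 - 20*x^3 + 150*x^2 - 500*x + 625

Expanding det(x·I − A) (e.g. by cofactor expansion or by noting that A is similar to its Jordan form J, which has the same characteristic polynomial as A) gives
  χ_A(x) = x^4 - 20*x^3 + 150*x^2 - 500*x + 625
which factors as (x - 5)^4. The eigenvalues (with algebraic multiplicities) are λ = 5 with multiplicity 4.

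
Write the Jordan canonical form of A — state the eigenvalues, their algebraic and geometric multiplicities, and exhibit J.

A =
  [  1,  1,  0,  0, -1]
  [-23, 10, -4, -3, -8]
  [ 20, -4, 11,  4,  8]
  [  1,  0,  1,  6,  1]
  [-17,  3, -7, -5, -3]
J_3(5) ⊕ J_2(5)

The characteristic polynomial is
  det(x·I − A) = x^5 - 25*x^4 + 250*x^3 - 1250*x^2 + 3125*x - 3125 = (x - 5)^5

Eigenvalues and multiplicities (the geometric multiplicity of λ is n − rank(A − λI), which equals the number of Jordan blocks for λ):
  λ = 5: algebraic multiplicity = 5, geometric multiplicity = 2

Determining the block sizes for each eigenvalue:
  λ = 5: with am = 5 and gm = 2, the partition is not yet determined (e.g. several partitions of 5 into 2 parts exist). Let N = A − (5)·I. Computing rank(N^1) = 3, rank(N^2) = 1, rank(N^3) = 0; the number of blocks of size ≥ j is rank(N^{j−1}) − rank(N^j), giving [2, 2, 1]. So we have 1 block(s) of size 3, 1 block(s) of size 2 → block sizes [3, 2]

Assembling the blocks gives a Jordan form
J =
  [5, 1, 0, 0, 0]
  [0, 5, 1, 0, 0]
  [0, 0, 5, 0, 0]
  [0, 0, 0, 5, 1]
  [0, 0, 0, 0, 5]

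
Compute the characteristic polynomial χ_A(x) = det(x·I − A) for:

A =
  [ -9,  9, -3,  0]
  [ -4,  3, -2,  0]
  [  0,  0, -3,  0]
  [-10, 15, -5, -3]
x^4 + 12*x^3 + 54*x^2 + 108*x + 81

Expanding det(x·I − A) (e.g. by cofactor expansion or by noting that A is similar to its Jordan form J, which has the same characteristic polynomial as A) gives
  χ_A(x) = x^4 + 12*x^3 + 54*x^2 + 108*x + 81
which factors as (x + 3)^4. The eigenvalues (with algebraic multiplicities) are λ = -3 with multiplicity 4.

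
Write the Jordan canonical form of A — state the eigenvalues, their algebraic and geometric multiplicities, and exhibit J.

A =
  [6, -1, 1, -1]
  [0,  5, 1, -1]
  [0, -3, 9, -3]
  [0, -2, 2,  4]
J_2(6) ⊕ J_1(6) ⊕ J_1(6)

The characteristic polynomial is
  det(x·I − A) = x^4 - 24*x^3 + 216*x^2 - 864*x + 1296 = (x - 6)^4

Eigenvalues and multiplicities (the geometric multiplicity of λ is n − rank(A − λI), which equals the number of Jordan blocks for λ):
  λ = 6: algebraic multiplicity = 4, geometric multiplicity = 3

Determining the block sizes for each eigenvalue:
  λ = 6: 3 blocks summing to 4 forces exactly one block of size 2 and the rest size 1 → block sizes [2, 1, 1]

Assembling the blocks gives a Jordan form
J =
  [6, 1, 0, 0]
  [0, 6, 0, 0]
  [0, 0, 6, 0]
  [0, 0, 0, 6]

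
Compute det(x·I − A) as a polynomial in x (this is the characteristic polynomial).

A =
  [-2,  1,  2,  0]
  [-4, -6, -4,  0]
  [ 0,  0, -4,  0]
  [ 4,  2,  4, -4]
x^4 + 16*x^3 + 96*x^2 + 256*x + 256

Expanding det(x·I − A) (e.g. by cofactor expansion or by noting that A is similar to its Jordan form J, which has the same characteristic polynomial as A) gives
  χ_A(x) = x^4 + 16*x^3 + 96*x^2 + 256*x + 256
which factors as (x + 4)^4. The eigenvalues (with algebraic multiplicities) are λ = -4 with multiplicity 4.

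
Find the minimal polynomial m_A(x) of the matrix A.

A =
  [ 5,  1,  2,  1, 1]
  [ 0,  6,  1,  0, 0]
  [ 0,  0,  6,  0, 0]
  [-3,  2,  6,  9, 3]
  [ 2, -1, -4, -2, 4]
x^3 - 18*x^2 + 108*x - 216

The characteristic polynomial is χ_A(x) = (x - 6)^5, so the eigenvalues are known. The minimal polynomial is
  m_A(x) = Π_λ (x − λ)^{k_λ}
where k_λ is the size of the *largest* Jordan block for λ (equivalently, the smallest k with (A − λI)^k v = 0 for every generalised eigenvector v of λ).

  λ = 6: largest Jordan block has size 3, contributing (x − 6)^3

So m_A(x) = (x - 6)^3 = x^3 - 18*x^2 + 108*x - 216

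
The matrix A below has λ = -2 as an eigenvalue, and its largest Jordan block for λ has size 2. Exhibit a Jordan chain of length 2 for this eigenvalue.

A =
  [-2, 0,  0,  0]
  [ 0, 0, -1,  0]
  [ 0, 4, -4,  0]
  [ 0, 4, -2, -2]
A Jordan chain for λ = -2 of length 2:
v_1 = (0, 2, 4, 4)ᵀ
v_2 = (0, 1, 0, 0)ᵀ

Let N = A − (-2)·I. We want v_2 with N^2 v_2 = 0 but N^1 v_2 ≠ 0; then v_{j-1} := N · v_j for j = 2, …, 2.

Pick v_2 = (0, 1, 0, 0)ᵀ.
Then v_1 = N · v_2 = (0, 2, 4, 4)ᵀ.

Sanity check: (A − (-2)·I) v_1 = (0, 0, 0, 0)ᵀ = 0. ✓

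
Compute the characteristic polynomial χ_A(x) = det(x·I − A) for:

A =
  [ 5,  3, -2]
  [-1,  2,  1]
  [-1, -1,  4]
x^3 - 11*x^2 + 40*x - 48

Expanding det(x·I − A) (e.g. by cofactor expansion or by noting that A is similar to its Jordan form J, which has the same characteristic polynomial as A) gives
  χ_A(x) = x^3 - 11*x^2 + 40*x - 48
which factors as (x - 4)^2*(x - 3). The eigenvalues (with algebraic multiplicities) are λ = 3 with multiplicity 1, λ = 4 with multiplicity 2.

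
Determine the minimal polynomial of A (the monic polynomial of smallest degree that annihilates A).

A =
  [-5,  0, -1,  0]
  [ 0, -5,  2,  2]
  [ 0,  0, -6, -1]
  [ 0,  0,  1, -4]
x^3 + 15*x^2 + 75*x + 125

The characteristic polynomial is χ_A(x) = (x + 5)^4, so the eigenvalues are known. The minimal polynomial is
  m_A(x) = Π_λ (x − λ)^{k_λ}
where k_λ is the size of the *largest* Jordan block for λ (equivalently, the smallest k with (A − λI)^k v = 0 for every generalised eigenvector v of λ).

  λ = -5: largest Jordan block has size 3, contributing (x + 5)^3

So m_A(x) = (x + 5)^3 = x^3 + 15*x^2 + 75*x + 125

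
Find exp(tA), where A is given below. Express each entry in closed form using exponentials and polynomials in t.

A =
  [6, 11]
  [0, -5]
e^{tA} =
  [exp(6*t), exp(6*t) - exp(-5*t)]
  [0, exp(-5*t)]

Strategy: write A = P · J · P⁻¹ where J is a Jordan canonical form, so e^{tA} = P · e^{tJ} · P⁻¹, and e^{tJ} can be computed block-by-block.

A has Jordan form
J =
  [-5, 0]
  [ 0, 6]
(up to reordering of blocks).

Per-block formulas:
  For a 1×1 block at λ = -5: exp(t · [-5]) = [e^(-5t)].
  For a 1×1 block at λ = 6: exp(t · [6]) = [e^(6t)].

After assembling e^{tJ} and conjugating by P, we get:

e^{tA} =
  [exp(6*t), exp(6*t) - exp(-5*t)]
  [0, exp(-5*t)]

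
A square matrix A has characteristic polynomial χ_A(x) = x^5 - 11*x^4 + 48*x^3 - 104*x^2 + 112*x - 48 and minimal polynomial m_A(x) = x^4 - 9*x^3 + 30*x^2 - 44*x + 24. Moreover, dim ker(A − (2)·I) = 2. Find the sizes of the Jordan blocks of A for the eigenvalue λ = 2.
Block sizes for λ = 2: [3, 1]

Step 1 — from the characteristic polynomial, algebraic multiplicity of λ = 2 is 4. From dim ker(A − (2)·I) = 2, there are exactly 2 Jordan blocks for λ = 2.
Step 2 — from the minimal polynomial, the factor (x − 2)^3 tells us the largest block for λ = 2 has size 3.
Step 3 — with total size 4, 2 blocks, and largest block 3, the block sizes (in nonincreasing order) are [3, 1].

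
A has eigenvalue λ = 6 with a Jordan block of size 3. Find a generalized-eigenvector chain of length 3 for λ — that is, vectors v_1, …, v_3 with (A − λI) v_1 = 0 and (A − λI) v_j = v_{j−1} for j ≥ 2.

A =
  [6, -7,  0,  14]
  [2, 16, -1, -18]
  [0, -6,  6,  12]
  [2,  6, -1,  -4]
A Jordan chain for λ = 6 of length 3:
v_1 = (14, -16, 12, -8)ᵀ
v_2 = (0, 2, 0, 2)ᵀ
v_3 = (1, 0, 0, 0)ᵀ

Let N = A − (6)·I. We want v_3 with N^3 v_3 = 0 but N^2 v_3 ≠ 0; then v_{j-1} := N · v_j for j = 3, …, 2.

Pick v_3 = (1, 0, 0, 0)ᵀ.
Then v_2 = N · v_3 = (0, 2, 0, 2)ᵀ.
Then v_1 = N · v_2 = (14, -16, 12, -8)ᵀ.

Sanity check: (A − (6)·I) v_1 = (0, 0, 0, 0)ᵀ = 0. ✓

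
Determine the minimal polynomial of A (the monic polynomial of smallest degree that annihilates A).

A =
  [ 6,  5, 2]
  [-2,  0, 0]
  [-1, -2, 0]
x^3 - 6*x^2 + 12*x - 8

The characteristic polynomial is χ_A(x) = (x - 2)^3, so the eigenvalues are known. The minimal polynomial is
  m_A(x) = Π_λ (x − λ)^{k_λ}
where k_λ is the size of the *largest* Jordan block for λ (equivalently, the smallest k with (A − λI)^k v = 0 for every generalised eigenvector v of λ).

  λ = 2: largest Jordan block has size 3, contributing (x − 2)^3

So m_A(x) = (x - 2)^3 = x^3 - 6*x^2 + 12*x - 8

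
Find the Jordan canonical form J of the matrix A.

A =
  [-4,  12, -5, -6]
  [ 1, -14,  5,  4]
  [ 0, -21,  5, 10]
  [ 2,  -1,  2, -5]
J_3(-5) ⊕ J_1(-3)

The characteristic polynomial is
  det(x·I − A) = x^4 + 18*x^3 + 120*x^2 + 350*x + 375 = (x + 3)*(x + 5)^3

Eigenvalues and multiplicities (the geometric multiplicity of λ is n − rank(A − λI), which equals the number of Jordan blocks for λ):
  λ = -5: algebraic multiplicity = 3, geometric multiplicity = 1
  λ = -3: algebraic multiplicity = 1, geometric multiplicity = 1

Determining the block sizes for each eigenvalue:
  λ = -5: one block (gm = 1), so the single block has size am = 3 → block sizes [3]
  λ = -3: one block (gm = 1), so the single block has size am = 1 → block sizes [1]

Assembling the blocks gives a Jordan form
J =
  [-5,  1,  0,  0]
  [ 0, -5,  1,  0]
  [ 0,  0, -5,  0]
  [ 0,  0,  0, -3]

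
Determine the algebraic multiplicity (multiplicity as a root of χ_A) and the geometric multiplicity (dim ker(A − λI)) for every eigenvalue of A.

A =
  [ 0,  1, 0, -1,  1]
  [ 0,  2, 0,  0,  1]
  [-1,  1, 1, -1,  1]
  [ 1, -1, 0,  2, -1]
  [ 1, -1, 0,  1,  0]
λ = 1: alg = 5, geom = 3

Step 1 — factor the characteristic polynomial to read off the algebraic multiplicities:
  χ_A(x) = (x - 1)^5

Step 2 — compute geometric multiplicities via the rank-nullity identity g(λ) = n − rank(A − λI):
  rank(A − (1)·I) = 2, so dim ker(A − (1)·I) = n − 2 = 3

Summary:
  λ = 1: algebraic multiplicity = 5, geometric multiplicity = 3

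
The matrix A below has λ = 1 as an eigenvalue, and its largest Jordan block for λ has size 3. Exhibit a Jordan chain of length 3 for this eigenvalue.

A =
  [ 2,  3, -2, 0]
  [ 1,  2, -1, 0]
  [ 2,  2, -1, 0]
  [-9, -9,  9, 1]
A Jordan chain for λ = 1 of length 3:
v_1 = (2, 2, 4, -18)ᵀ
v_2 = (3, 1, 2, -9)ᵀ
v_3 = (0, 1, 0, 0)ᵀ

Let N = A − (1)·I. We want v_3 with N^3 v_3 = 0 but N^2 v_3 ≠ 0; then v_{j-1} := N · v_j for j = 3, …, 2.

Pick v_3 = (0, 1, 0, 0)ᵀ.
Then v_2 = N · v_3 = (3, 1, 2, -9)ᵀ.
Then v_1 = N · v_2 = (2, 2, 4, -18)ᵀ.

Sanity check: (A − (1)·I) v_1 = (0, 0, 0, 0)ᵀ = 0. ✓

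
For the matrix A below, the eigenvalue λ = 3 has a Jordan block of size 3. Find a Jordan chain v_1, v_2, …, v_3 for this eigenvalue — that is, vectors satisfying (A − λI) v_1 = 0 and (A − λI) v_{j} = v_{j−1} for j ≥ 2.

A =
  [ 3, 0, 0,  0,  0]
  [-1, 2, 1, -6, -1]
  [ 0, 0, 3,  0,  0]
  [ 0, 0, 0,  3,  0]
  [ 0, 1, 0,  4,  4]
A Jordan chain for λ = 3 of length 3:
v_1 = (0, 1, 0, 0, -1)ᵀ
v_2 = (0, -1, 0, 0, 0)ᵀ
v_3 = (1, 0, 0, 0, 0)ᵀ

Let N = A − (3)·I. We want v_3 with N^3 v_3 = 0 but N^2 v_3 ≠ 0; then v_{j-1} := N · v_j for j = 3, …, 2.

Pick v_3 = (1, 0, 0, 0, 0)ᵀ.
Then v_2 = N · v_3 = (0, -1, 0, 0, 0)ᵀ.
Then v_1 = N · v_2 = (0, 1, 0, 0, -1)ᵀ.

Sanity check: (A − (3)·I) v_1 = (0, 0, 0, 0, 0)ᵀ = 0. ✓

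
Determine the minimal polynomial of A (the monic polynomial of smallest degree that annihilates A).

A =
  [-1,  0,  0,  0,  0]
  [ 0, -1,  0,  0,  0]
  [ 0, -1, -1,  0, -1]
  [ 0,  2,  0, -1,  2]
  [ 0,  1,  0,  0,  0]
x^2 + x

The characteristic polynomial is χ_A(x) = x*(x + 1)^4, so the eigenvalues are known. The minimal polynomial is
  m_A(x) = Π_λ (x − λ)^{k_λ}
where k_λ is the size of the *largest* Jordan block for λ (equivalently, the smallest k with (A − λI)^k v = 0 for every generalised eigenvector v of λ).

  λ = -1: largest Jordan block has size 1, contributing (x + 1)
  λ = 0: largest Jordan block has size 1, contributing (x − 0)

So m_A(x) = x*(x + 1) = x^2 + x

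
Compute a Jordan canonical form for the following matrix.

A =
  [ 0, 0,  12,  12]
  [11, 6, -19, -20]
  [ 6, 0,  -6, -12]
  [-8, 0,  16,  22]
J_1(4) ⊕ J_2(6) ⊕ J_1(6)

The characteristic polynomial is
  det(x·I − A) = x^4 - 22*x^3 + 180*x^2 - 648*x + 864 = (x - 6)^3*(x - 4)

Eigenvalues and multiplicities (the geometric multiplicity of λ is n − rank(A − λI), which equals the number of Jordan blocks for λ):
  λ = 4: algebraic multiplicity = 1, geometric multiplicity = 1
  λ = 6: algebraic multiplicity = 3, geometric multiplicity = 2

Determining the block sizes for each eigenvalue:
  λ = 4: one block (gm = 1), so the single block has size am = 1 → block sizes [1]
  λ = 6: 2 blocks summing to 3 forces exactly one block of size 2 and the rest size 1 → block sizes [2, 1]

Assembling the blocks gives a Jordan form
J =
  [4, 0, 0, 0]
  [0, 6, 1, 0]
  [0, 0, 6, 0]
  [0, 0, 0, 6]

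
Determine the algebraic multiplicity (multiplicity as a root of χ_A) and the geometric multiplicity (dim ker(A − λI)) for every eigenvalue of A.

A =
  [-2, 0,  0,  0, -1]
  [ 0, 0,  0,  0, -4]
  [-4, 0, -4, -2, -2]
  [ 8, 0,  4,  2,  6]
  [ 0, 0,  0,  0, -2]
λ = -2: alg = 3, geom = 2; λ = 0: alg = 2, geom = 2

Step 1 — factor the characteristic polynomial to read off the algebraic multiplicities:
  χ_A(x) = x^2*(x + 2)^3

Step 2 — compute geometric multiplicities via the rank-nullity identity g(λ) = n − rank(A − λI):
  rank(A − (-2)·I) = 3, so dim ker(A − (-2)·I) = n − 3 = 2
  rank(A − (0)·I) = 3, so dim ker(A − (0)·I) = n − 3 = 2

Summary:
  λ = -2: algebraic multiplicity = 3, geometric multiplicity = 2
  λ = 0: algebraic multiplicity = 2, geometric multiplicity = 2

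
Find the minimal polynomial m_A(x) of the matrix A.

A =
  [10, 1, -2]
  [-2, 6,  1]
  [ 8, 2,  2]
x^3 - 18*x^2 + 108*x - 216

The characteristic polynomial is χ_A(x) = (x - 6)^3, so the eigenvalues are known. The minimal polynomial is
  m_A(x) = Π_λ (x − λ)^{k_λ}
where k_λ is the size of the *largest* Jordan block for λ (equivalently, the smallest k with (A − λI)^k v = 0 for every generalised eigenvector v of λ).

  λ = 6: largest Jordan block has size 3, contributing (x − 6)^3

So m_A(x) = (x - 6)^3 = x^3 - 18*x^2 + 108*x - 216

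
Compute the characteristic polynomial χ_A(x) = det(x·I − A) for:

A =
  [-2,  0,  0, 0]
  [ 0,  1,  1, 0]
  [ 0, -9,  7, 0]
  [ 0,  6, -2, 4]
x^4 - 10*x^3 + 24*x^2 + 32*x - 128

Expanding det(x·I − A) (e.g. by cofactor expansion or by noting that A is similar to its Jordan form J, which has the same characteristic polynomial as A) gives
  χ_A(x) = x^4 - 10*x^3 + 24*x^2 + 32*x - 128
which factors as (x - 4)^3*(x + 2). The eigenvalues (with algebraic multiplicities) are λ = -2 with multiplicity 1, λ = 4 with multiplicity 3.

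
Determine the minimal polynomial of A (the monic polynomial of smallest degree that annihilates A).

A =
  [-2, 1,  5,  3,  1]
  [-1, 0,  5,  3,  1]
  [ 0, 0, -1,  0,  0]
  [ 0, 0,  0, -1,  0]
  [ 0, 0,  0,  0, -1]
x^2 + 2*x + 1

The characteristic polynomial is χ_A(x) = (x + 1)^5, so the eigenvalues are known. The minimal polynomial is
  m_A(x) = Π_λ (x − λ)^{k_λ}
where k_λ is the size of the *largest* Jordan block for λ (equivalently, the smallest k with (A − λI)^k v = 0 for every generalised eigenvector v of λ).

  λ = -1: largest Jordan block has size 2, contributing (x + 1)^2

So m_A(x) = (x + 1)^2 = x^2 + 2*x + 1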